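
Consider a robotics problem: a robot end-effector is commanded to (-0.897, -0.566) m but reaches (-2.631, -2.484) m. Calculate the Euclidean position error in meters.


dx = -2.631 - (-0.897) = -1.7340, dy = -2.484 - (-0.566) = -1.9180
err = sqrt(3.006756 + 3.678724) = 2.5856

2.5856 m


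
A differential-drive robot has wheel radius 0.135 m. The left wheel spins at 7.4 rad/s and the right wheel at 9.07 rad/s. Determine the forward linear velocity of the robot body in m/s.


v = r*(wR + wL)/2 = 0.135*(9.07 + 7.4)/2 = 1.1117

1.1117 m/s


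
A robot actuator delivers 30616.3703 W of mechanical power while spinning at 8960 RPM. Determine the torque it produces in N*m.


omega = 8960 * 2*pi/60 = 938.289006 rad/s
tau = P / omega = 30616.3703 / 938.289006 = 32.6300

32.6300 N*m


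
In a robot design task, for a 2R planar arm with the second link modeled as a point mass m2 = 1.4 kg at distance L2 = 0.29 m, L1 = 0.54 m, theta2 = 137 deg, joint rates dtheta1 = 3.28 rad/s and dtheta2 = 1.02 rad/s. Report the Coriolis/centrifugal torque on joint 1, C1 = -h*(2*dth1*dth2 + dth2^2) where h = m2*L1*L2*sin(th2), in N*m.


h = m2*L1*L2*sin(th2) = 1.4*0.54*0.29*sin(137 deg) = 0.149521
C1 = -h*(2*3.28*1.02 + 1.02^2) = -0.149521*7.7316 = -1.1560

-1.1560 N*m


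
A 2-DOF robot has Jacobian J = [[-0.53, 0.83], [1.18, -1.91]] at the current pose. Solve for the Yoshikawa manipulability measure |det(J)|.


det(J) = -0.53*-1.91 - (0.83)*(1.18) = 0.0329
|det(J)| = 0.0329

0.0329


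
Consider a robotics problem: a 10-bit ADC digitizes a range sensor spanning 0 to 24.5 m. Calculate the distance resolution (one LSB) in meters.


res = range / 2^n = 24.5/2^10 = 24.5/1024 = 0.0239

0.0239 m


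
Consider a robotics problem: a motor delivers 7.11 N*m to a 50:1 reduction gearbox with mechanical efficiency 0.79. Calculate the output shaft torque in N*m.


tau_out = tau_in * N * eta = 7.11 * 50 * 0.79 = 280.8450

280.8450 N*m


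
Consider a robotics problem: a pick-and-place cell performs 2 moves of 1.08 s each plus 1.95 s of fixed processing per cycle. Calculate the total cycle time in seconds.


T = 2*1.08 + 1.95 = 4.1100

4.1100 s


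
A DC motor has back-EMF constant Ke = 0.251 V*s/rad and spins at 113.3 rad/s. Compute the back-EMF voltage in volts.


V_emf = Ke * omega = 0.251*113.3 = 28.4383

28.4383 V


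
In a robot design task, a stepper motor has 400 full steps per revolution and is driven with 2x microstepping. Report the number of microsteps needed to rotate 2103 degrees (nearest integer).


step_size = 360/(400*2) = 360/800 = 0.450000 deg
n = 2103/(360/800) = 2103*800/360 = 4673.3333 -> 4673

4673 steps


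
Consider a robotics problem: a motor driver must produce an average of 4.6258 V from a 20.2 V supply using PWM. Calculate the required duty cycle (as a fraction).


D = V_avg/V_supply = 4.6258/20.2 = 0.2290

0.2290


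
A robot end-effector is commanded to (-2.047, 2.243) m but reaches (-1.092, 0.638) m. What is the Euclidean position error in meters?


dx = -1.092 - (-2.047) = 0.9550, dy = 0.638 - (2.243) = -1.6050
err = sqrt(0.912025 + 2.576025) = 1.8676

1.8676 m


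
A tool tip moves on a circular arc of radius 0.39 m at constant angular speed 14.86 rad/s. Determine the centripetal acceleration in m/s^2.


a_c = omega^2 * r = 14.86^2 * 0.39 = 86.1196

86.1196 m/s^2


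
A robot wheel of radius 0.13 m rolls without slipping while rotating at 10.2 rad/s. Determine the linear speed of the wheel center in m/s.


v = omega * r = 10.2 * 0.13 = 1.3260

1.3260 m/s


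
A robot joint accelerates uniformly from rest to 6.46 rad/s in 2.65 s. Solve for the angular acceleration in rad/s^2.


alpha = delta_omega / t = 6.46 / 2.65 = 2.4377

2.4377 rad/s^2


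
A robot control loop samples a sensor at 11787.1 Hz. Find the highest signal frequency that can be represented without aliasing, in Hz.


f_max = f_s/2 = 11787.1/2 = 5893.5500

5893.5500 Hz


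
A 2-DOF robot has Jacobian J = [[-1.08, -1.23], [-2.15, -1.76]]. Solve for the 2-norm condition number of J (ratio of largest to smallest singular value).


JJ^T eigenvalues: trace(JJ^T) = 10.3994, det(JJ^T) = det(J)^2 = 0.55308969
s_max^2 = (10.3994 + sqrt(105.93516160))/2 = 10.34594041
s_min^2 = (10.3994 - sqrt(105.93516160))/2 = 0.05345959
kappa = s_max/s_min = sqrt(10.34594041/0.05345959) = 13.9114

13.9114


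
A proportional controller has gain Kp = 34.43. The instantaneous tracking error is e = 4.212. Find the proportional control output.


u_P = Kp * e = 34.43 * 4.212 = 145.0192

145.0192


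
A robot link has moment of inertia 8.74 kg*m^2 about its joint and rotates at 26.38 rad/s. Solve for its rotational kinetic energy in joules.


KE = (1/2)*I*omega^2 = 0.5*8.74*26.38^2 = 3041.1022

3041.1022 J


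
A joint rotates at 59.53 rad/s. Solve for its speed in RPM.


RPM = 59.53 * 60/(2*pi) = 568.4696

568.4696 RPM


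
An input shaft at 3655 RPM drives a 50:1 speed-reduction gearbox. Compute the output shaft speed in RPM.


omega_out = omega_in / N = 3655 / 50 = 73.1000

73.1000 RPM


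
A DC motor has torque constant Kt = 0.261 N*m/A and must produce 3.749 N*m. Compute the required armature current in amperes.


I = tau / Kt = 3.749/0.261 = 14.3640

14.3640 A


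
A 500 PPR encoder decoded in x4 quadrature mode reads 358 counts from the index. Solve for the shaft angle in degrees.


angle = counts * 360 / (PPR*4) = 358 * 360 / 2000 = 64.4400

64.4400 degrees


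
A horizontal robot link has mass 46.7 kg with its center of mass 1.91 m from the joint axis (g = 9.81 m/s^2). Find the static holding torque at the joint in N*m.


tau = m*g*L = 46.7 * 9.81 * 1.91 = 875.0226

875.0226 N*m


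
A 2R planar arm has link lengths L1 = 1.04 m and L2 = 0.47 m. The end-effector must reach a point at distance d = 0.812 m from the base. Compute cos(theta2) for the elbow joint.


cos(th2) = (d^2 - L1^2 - L2^2)/(2*L1*L2) = (0.812^2 - 1.04^2 - 0.47^2)/(2*1.04*0.47) = -0.6579

-0.6579


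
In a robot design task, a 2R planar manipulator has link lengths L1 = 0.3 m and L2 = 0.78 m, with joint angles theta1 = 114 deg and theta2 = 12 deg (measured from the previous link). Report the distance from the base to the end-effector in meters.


x = L1*cos(th1) + L2*cos(th1+th2) = -0.580493
y = L1*sin(th1) + L2*sin(th1+th2) = 0.905097
d = sqrt(x^2 + y^2) = sqrt(0.336972 + 0.819201) = 1.0753

1.0753 m


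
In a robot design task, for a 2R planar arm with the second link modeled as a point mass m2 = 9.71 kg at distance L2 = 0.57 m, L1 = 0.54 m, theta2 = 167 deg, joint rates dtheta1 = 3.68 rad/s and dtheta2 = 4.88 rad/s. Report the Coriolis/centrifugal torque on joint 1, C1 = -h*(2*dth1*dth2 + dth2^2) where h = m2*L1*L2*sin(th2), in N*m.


h = m2*L1*L2*sin(th2) = 9.71*0.54*0.57*sin(167 deg) = 0.672320
C1 = -h*(2*3.68*4.88 + 4.88^2) = -0.672320*59.7312 = -40.1585

-40.1585 N*m


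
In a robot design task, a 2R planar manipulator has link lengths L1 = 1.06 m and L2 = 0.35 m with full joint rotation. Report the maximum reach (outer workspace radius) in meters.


r_max = L1 + L2 = 1.06 + 0.35 = 1.4100

1.4100 m


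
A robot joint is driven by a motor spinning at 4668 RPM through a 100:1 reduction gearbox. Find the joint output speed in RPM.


omega_joint = omega_motor / N = 4668 / 100 = 46.6800

46.6800 RPM


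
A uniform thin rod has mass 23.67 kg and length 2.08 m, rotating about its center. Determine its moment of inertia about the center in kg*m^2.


I = (1/12)*m*L^2 = (1/12)*23.67*2.08^2 = 8.5338

8.5338 kg*m^2


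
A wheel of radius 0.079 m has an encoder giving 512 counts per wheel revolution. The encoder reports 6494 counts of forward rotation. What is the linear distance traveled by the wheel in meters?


revs = 6494/512 = 12.683594
d = revs * 2*pi*r = 12.683594 * 2*pi*0.079 = 6.2958

6.2958 m


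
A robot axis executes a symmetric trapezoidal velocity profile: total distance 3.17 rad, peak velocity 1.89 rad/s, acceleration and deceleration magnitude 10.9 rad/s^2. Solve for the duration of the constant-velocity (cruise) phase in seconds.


t_acc = v/a = 0.173394 s, d_acc = v^2/(2a) = 0.163858 rad each
d_cruise = 3.17 - 2*0.163858 = 2.842284 rad
t_cruise = d_cruise/v = 2.842284/1.89 = 1.5039

1.5039 s


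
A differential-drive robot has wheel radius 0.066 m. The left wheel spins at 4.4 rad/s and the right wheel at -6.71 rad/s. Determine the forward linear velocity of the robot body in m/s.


v = r*(wR + wL)/2 = 0.066*(-6.71 + 4.4)/2 = -0.0762

-0.0762 m/s


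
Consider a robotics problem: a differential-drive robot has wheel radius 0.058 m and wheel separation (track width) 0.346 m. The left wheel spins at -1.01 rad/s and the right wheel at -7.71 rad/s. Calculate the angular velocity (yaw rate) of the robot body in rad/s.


omega = r*(wR - wL)/L = 0.058*(-7.71 - (-1.01))/0.346 = -1.1231

-1.1231 rad/s


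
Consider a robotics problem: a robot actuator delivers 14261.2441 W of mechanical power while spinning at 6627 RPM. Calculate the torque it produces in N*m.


omega = 6627 * 2*pi/60 = 693.977817 rad/s
tau = P / omega = 14261.2441 / 693.977817 = 20.5500

20.5500 N*m


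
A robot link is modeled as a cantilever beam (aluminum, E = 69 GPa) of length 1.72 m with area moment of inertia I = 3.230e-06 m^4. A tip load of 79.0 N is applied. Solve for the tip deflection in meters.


delta = F*L^3/(3*E*I) = 79.0*1.72^3/(3*6.900e+10*3.230e-06)
      = 401.987392/668610 = 6.0123e-04

6.0123e-04 m


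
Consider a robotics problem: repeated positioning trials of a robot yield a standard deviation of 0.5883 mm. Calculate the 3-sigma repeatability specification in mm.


repeatability = 3*sigma = 3*0.5883 = 1.7649

1.7649 mm


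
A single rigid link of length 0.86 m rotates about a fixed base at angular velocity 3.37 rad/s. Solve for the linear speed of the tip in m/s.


v = L*omega = 0.86 * 3.37 = 2.8982

2.8982 m/s


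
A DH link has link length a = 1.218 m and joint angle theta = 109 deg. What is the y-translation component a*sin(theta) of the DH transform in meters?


a*sin(theta) = 1.218*sin(109 deg) = 1.1516

1.1516 m


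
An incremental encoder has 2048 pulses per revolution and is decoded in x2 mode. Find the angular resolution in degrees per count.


resolution = 360 / (PPR * 2) = 360 / 4096 = 0.0879

0.0879 degrees


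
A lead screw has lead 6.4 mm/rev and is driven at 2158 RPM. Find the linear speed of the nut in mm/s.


v = lead * (RPM/60) = 6.4*2158/60 = 230.1867

230.1867 mm/s


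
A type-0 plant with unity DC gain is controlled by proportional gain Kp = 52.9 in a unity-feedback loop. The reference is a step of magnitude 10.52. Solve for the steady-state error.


e_ss = R/(1 + Kp) = 10.52/(1 + 52.9) = 10.52/53.9000 = 0.1952

0.1952


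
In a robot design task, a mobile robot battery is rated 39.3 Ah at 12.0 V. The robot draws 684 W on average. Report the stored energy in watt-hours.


E = capacity * V = 39.3*12.0 = 471.6000

471.6000 Wh


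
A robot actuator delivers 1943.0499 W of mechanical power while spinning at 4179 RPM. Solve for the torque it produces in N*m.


omega = 4179 * 2*pi/60 = 437.623857 rad/s
tau = P / omega = 1943.0499 / 437.623857 = 4.4400

4.4400 N*m


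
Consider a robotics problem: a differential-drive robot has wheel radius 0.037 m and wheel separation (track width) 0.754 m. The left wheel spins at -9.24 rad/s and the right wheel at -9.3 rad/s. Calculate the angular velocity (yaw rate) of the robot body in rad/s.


omega = r*(wR - wL)/L = 0.037*(-9.3 - (-9.24))/0.754 = -0.0029

-0.0029 rad/s


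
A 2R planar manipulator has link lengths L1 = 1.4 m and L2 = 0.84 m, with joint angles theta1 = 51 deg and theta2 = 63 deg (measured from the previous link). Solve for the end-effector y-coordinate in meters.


y = L1*sin(th1) + L2*sin(th1+th2) = 1.4*sin(51 deg) + 0.84*sin(114 deg) = 1.8554

1.8554 m


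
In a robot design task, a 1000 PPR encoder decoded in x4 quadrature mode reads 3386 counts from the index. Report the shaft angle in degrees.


angle = counts * 360 / (PPR*4) = 3386 * 360 / 4000 = 304.7400

304.7400 degrees


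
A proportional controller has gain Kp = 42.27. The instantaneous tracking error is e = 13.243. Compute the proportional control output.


u_P = Kp * e = 42.27 * 13.243 = 559.7816

559.7816


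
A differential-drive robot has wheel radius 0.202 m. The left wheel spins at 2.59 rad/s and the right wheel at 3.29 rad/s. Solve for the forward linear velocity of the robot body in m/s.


v = r*(wR + wL)/2 = 0.202*(3.29 + 2.59)/2 = 0.5939

0.5939 m/s


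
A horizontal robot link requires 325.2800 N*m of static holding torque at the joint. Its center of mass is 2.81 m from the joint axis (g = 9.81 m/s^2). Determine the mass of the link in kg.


m = tau / (g*L) = 325.2800 / (9.81 * 2.81) = 11.8000

11.8000 kg


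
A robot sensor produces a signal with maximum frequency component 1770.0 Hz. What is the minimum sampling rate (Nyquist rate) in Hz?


f_s,min = 2*f_max = 2*1770.0 = 3540.0000

3540.0000 Hz


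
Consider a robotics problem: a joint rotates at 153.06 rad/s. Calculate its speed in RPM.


RPM = 153.06 * 60/(2*pi) = 1461.6153

1461.6153 RPM


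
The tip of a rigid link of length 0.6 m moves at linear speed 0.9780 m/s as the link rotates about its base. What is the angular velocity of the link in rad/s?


omega = v / L = 0.9780 / 0.6 = 1.6300

1.6300 rad/s


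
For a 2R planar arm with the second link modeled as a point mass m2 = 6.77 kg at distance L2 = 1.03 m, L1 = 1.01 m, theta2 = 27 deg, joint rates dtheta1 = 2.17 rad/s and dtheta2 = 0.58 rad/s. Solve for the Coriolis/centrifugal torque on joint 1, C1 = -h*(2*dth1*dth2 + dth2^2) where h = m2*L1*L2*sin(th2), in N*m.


h = m2*L1*L2*sin(th2) = 6.77*1.01*1.03*sin(27 deg) = 3.197378
C1 = -h*(2*2.17*0.58 + 0.58^2) = -3.197378*2.8536 = -9.1240

-9.1240 N*m


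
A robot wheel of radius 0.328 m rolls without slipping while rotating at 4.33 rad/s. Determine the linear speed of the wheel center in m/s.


v = omega * r = 4.33 * 0.328 = 1.4202

1.4202 m/s


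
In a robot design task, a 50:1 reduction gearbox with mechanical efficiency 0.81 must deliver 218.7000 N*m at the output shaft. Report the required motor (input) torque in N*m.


tau_in = tau_out / (N * eta) = 218.7000 / (50 * 0.81) = 5.4000

5.4000 N*m


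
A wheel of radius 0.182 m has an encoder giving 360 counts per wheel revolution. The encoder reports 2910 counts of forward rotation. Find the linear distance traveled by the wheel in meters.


revs = 2910/360 = 8.083333
d = revs * 2*pi*r = 8.083333 * 2*pi*0.182 = 9.2436

9.2436 m


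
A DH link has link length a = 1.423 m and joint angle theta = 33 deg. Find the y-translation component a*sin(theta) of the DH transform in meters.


a*sin(theta) = 1.423*sin(33 deg) = 0.7750

0.7750 m


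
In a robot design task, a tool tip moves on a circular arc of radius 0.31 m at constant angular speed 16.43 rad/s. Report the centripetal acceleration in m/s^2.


a_c = omega^2 * r = 16.43^2 * 0.31 = 83.6829

83.6829 m/s^2


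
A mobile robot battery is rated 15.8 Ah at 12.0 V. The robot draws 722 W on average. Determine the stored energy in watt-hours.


E = capacity * V = 15.8*12.0 = 189.6000

189.6000 Wh


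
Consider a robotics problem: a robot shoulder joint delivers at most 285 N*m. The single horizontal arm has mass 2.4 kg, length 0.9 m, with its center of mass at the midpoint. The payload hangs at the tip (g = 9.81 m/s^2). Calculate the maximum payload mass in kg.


tau_arm = m_arm*g*(L/2) = 2.4*9.81*0.9/2 = 10.5948 N*m
tau_payload = tau_max - tau_arm = 285 - 10.5948 = 274.4052
m_payload = tau_payload / (g*L) = 274.4052 / (9.81*0.9) = 31.0800

31.0800 kg


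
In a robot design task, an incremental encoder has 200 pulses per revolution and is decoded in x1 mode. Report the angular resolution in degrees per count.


resolution = 360 / (PPR * 1) = 360 / 200 = 1.8000

1.8000 degrees


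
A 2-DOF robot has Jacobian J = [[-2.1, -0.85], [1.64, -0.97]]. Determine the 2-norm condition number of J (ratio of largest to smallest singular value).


JJ^T eigenvalues: trace(JJ^T) = 8.7630, det(JJ^T) = det(J)^2 = 11.77176100
s_max^2 = (8.7630 + sqrt(29.70312500))/2 = 7.10652867
s_min^2 = (8.7630 - sqrt(29.70312500))/2 = 1.65647133
kappa = s_max/s_min = sqrt(7.10652867/1.65647133) = 2.0713

2.0713


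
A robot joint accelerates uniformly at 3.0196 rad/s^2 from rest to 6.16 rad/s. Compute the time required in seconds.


t = delta_omega / alpha = 6.16 / 3.0196 = 2.0400

2.0400 s


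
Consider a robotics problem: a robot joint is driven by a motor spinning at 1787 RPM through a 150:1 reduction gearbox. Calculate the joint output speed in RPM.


omega_joint = omega_motor / N = 1787 / 150 = 11.9133

11.9133 RPM


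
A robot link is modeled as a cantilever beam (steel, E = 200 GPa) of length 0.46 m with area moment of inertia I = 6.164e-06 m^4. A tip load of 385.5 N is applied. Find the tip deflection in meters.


delta = F*L^3/(3*E*I) = 385.5*0.46^3/(3*2.000e+11*6.164e-06)
      = 37.523028/3698400 = 1.0146e-05

1.0146e-05 m


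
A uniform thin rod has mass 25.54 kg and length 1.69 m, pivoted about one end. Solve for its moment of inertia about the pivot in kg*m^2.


I = (1/3)*m*L^2 = (1/3)*25.54*1.69^2 = 24.3149

24.3149 kg*m^2


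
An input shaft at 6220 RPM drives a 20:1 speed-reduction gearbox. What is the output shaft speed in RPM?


omega_out = omega_in / N = 6220 / 20 = 311.0000

311.0000 RPM


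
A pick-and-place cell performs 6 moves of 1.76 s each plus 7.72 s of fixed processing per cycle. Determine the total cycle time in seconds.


T = 6*1.76 + 7.72 = 18.2800

18.2800 s


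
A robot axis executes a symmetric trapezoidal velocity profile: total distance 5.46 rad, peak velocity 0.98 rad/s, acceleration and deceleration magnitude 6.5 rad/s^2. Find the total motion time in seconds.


t_acc = v/a = 0.98/6.5 = 0.150769 s
d_acc = v^2/(2a) = 0.073877 rad (each ramp)
d_cruise = 5.46 - 2*0.073877 = 5.312246 rad
t_cruise = 5.312246/0.98 = 5.420659 s
t_total = 2*0.150769 + 5.420659 = 5.7222

5.7222 s


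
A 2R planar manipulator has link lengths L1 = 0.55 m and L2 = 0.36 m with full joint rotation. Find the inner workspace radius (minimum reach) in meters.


r_min = |L1 - L2| = |0.55 - 0.36| = 0.1900

0.1900 m


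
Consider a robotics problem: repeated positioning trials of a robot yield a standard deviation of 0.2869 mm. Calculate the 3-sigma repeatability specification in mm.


repeatability = 3*sigma = 3*0.2869 = 0.8607

0.8607 mm


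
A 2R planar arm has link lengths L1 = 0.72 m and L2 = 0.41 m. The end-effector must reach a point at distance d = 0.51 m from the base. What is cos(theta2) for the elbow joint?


cos(th2) = (d^2 - L1^2 - L2^2)/(2*L1*L2) = (0.51^2 - 0.72^2 - 0.41^2)/(2*0.72*0.41) = -0.7222

-0.7222


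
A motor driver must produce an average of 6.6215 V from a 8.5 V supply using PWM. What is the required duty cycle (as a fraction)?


D = V_avg/V_supply = 6.6215/8.5 = 0.7790

0.7790


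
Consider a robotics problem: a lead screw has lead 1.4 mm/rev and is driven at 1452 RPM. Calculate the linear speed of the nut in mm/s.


v = lead * (RPM/60) = 1.4*1452/60 = 33.8800

33.8800 mm/s


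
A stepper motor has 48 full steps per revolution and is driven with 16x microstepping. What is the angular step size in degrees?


step = 360/(48*16) = 360/768 = 0.4688

0.4688 degrees


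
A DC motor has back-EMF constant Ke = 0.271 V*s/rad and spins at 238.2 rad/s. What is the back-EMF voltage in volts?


V_emf = Ke * omega = 0.271*238.2 = 64.5522

64.5522 V


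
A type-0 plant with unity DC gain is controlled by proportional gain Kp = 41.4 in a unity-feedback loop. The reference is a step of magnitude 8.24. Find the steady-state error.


e_ss = R/(1 + Kp) = 8.24/(1 + 41.4) = 8.24/42.4000 = 0.1943

0.1943


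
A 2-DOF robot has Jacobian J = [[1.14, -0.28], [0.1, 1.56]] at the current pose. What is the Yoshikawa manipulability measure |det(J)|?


det(J) = 1.14*1.56 - (-0.28)*(0.1) = 1.8064
|det(J)| = 1.8064

1.8064


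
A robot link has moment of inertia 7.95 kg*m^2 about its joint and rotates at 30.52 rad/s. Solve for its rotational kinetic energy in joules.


KE = (1/2)*I*omega^2 = 0.5*7.95*30.52^2 = 3702.5948

3702.5948 J


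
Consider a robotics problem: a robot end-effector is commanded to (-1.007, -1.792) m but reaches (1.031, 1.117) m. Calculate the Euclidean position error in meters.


dx = 1.031 - (-1.007) = 2.0380, dy = 1.117 - (-1.792) = 2.9090
err = sqrt(4.153444 + 8.462281) = 3.5519

3.5519 m


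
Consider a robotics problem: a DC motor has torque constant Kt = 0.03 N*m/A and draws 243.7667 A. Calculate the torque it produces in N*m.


tau = Kt * I = 0.03*243.7667 = 7.3130

7.3130 N*m


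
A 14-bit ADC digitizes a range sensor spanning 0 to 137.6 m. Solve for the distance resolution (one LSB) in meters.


res = range / 2^n = 137.6/2^14 = 137.6/16384 = 0.0084

0.0084 m


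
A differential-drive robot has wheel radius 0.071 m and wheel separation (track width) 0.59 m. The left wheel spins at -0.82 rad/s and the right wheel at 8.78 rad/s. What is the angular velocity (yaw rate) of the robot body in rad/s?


omega = r*(wR - wL)/L = 0.071*(8.78 - (-0.82))/0.59 = 1.1553

1.1553 rad/s


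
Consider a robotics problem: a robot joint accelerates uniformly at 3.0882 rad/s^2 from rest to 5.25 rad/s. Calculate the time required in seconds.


t = delta_omega / alpha = 5.25 / 3.0882 = 1.7000

1.7000 s


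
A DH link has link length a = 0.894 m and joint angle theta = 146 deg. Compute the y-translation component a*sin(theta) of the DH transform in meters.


a*sin(theta) = 0.894*sin(146 deg) = 0.4999

0.4999 m


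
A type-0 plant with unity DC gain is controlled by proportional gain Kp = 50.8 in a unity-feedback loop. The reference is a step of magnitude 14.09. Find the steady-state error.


e_ss = R/(1 + Kp) = 14.09/(1 + 50.8) = 14.09/51.8000 = 0.2720

0.2720


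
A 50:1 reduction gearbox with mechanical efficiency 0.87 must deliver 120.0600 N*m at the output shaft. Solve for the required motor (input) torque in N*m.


tau_in = tau_out / (N * eta) = 120.0600 / (50 * 0.87) = 2.7600

2.7600 N*m


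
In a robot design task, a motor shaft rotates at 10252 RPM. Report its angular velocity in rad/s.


omega = 10252 * 2*pi/60 = 1073.5869

1073.5869 rad/s


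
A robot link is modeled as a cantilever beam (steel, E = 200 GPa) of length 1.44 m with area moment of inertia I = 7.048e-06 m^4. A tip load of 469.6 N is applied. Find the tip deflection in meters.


delta = F*L^3/(3*E*I) = 469.6*1.44^3/(3*2.000e+11*7.048e-06)
      = 1402.2180864/4228800 = 3.3159e-04

3.3159e-04 m


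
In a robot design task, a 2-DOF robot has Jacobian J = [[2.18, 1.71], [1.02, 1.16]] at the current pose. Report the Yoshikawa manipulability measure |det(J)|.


det(J) = 2.18*1.16 - (1.71)*(1.02) = 0.7846
|det(J)| = 0.7846

0.7846


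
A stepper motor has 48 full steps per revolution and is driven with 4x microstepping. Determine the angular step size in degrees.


step = 360/(48*4) = 360/192 = 1.8750

1.8750 degrees


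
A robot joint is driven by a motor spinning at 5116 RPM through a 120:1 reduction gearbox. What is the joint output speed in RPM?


omega_joint = omega_motor / N = 5116 / 120 = 42.6333

42.6333 RPM


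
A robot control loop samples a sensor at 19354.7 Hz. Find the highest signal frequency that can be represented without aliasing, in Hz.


f_max = f_s/2 = 19354.7/2 = 9677.3500

9677.3500 Hz


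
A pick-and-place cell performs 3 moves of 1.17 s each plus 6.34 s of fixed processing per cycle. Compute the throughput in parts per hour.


T_cycle = 3*1.17 + 6.34 = 9.8500 s
rate = 3600/T = 365.4822

365.4822 parts/hour


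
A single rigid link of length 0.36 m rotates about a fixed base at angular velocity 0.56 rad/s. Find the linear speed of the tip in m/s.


v = L*omega = 0.36 * 0.56 = 0.2016

0.2016 m/s


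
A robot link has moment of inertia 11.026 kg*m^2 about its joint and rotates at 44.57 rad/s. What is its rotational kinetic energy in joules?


KE = (1/2)*I*omega^2 = 0.5*11.026*44.57^2 = 10951.4913

10951.4913 J


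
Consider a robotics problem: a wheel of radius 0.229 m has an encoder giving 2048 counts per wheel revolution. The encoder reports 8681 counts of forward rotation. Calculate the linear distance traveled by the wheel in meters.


revs = 8681/2048 = 4.238770
d = revs * 2*pi*r = 4.238770 * 2*pi*0.229 = 6.0990

6.0990 m


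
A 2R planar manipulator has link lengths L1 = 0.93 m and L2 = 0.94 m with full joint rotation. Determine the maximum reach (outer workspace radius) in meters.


r_max = L1 + L2 = 0.93 + 0.94 = 1.8700

1.8700 m


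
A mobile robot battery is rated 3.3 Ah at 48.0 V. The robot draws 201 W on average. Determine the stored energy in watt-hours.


E = capacity * V = 3.3*48.0 = 158.4000

158.4000 Wh


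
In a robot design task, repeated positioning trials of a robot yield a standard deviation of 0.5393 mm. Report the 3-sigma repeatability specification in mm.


repeatability = 3*sigma = 3*0.5393 = 1.6179

1.6179 mm


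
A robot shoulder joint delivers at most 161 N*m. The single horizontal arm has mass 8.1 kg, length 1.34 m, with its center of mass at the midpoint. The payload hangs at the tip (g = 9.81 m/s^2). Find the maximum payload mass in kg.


tau_arm = m_arm*g*(L/2) = 8.1*9.81*1.34/2 = 53.2389 N*m
tau_payload = tau_max - tau_arm = 161 - 53.2389 = 107.7611
m_payload = tau_payload / (g*L) = 107.7611 / (9.81*1.34) = 8.1976

8.1976 kg


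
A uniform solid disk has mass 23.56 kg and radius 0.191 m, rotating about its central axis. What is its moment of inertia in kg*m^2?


I = (1/2)*m*R^2 = 0.5*23.56*0.191^2 = 0.4297

0.4297 kg*m^2


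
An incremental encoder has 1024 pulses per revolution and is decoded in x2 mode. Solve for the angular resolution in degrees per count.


resolution = 360 / (PPR * 2) = 360 / 2048 = 0.1758

0.1758 degrees


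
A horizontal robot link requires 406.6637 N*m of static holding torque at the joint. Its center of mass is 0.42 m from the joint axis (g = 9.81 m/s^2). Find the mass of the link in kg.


m = tau / (g*L) = 406.6637 / (9.81 * 0.42) = 98.7000

98.7000 kg


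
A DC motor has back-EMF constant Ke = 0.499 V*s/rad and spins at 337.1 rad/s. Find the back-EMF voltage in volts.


V_emf = Ke * omega = 0.499*337.1 = 168.2129

168.2129 V


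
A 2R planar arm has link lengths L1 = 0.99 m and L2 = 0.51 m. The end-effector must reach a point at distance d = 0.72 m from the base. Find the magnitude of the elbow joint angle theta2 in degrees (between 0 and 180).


cos(th2) = (d^2 - L1^2 - L2^2)/(2*L1*L2) = (0.72^2 - 0.99^2 - 0.51^2)/(2*0.99*0.51) = -0.71479501
th2 = acos(-0.71479501) = 135.6264 deg

135.6264 degrees


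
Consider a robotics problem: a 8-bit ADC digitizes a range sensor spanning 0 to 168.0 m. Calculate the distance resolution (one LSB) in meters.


res = range / 2^n = 168.0/2^8 = 168.0/256 = 0.6562

0.6562 m


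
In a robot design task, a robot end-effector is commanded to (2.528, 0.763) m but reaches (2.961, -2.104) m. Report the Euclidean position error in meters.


dx = 2.961 - (2.528) = 0.4330, dy = -2.104 - (0.763) = -2.8670
err = sqrt(0.187489 + 8.219689) = 2.8995

2.8995 m


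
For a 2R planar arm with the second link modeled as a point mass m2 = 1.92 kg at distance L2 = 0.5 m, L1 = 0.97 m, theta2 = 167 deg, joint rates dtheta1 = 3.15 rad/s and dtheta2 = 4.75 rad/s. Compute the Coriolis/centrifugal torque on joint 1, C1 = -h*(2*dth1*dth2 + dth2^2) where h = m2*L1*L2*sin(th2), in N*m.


h = m2*L1*L2*sin(th2) = 1.92*0.97*0.5*sin(167 deg) = 0.209474
C1 = -h*(2*3.15*4.75 + 4.75^2) = -0.209474*52.4875 = -10.9948

-10.9948 N*m


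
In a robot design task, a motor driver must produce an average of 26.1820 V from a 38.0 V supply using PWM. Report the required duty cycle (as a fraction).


D = V_avg/V_supply = 26.1820/38.0 = 0.6890

0.6890


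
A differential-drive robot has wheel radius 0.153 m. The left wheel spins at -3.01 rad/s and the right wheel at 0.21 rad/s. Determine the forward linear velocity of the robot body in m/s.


v = r*(wR + wL)/2 = 0.153*(0.21 + -3.01)/2 = -0.2142

-0.2142 m/s


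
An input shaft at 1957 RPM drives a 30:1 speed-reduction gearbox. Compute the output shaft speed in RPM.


omega_out = omega_in / N = 1957 / 30 = 65.2333

65.2333 RPM


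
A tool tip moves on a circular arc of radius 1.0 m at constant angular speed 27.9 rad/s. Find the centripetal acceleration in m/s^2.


a_c = omega^2 * r = 27.9^2 * 1.0 = 778.4100

778.4100 m/s^2


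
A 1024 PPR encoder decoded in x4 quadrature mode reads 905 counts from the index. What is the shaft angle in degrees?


angle = counts * 360 / (PPR*4) = 905 * 360 / 4096 = 79.5410

79.5410 degrees


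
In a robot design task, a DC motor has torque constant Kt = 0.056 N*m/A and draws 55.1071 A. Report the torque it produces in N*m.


tau = Kt * I = 0.056*55.1071 = 3.0860

3.0860 N*m


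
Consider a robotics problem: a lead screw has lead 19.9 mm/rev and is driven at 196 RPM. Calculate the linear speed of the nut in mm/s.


v = lead * (RPM/60) = 19.9*196/60 = 65.0067

65.0067 mm/s


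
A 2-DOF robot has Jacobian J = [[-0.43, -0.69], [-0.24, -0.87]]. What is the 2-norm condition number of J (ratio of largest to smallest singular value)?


JJ^T eigenvalues: trace(JJ^T) = 1.4755, det(JJ^T) = det(J)^2 = 0.04347225
s_max^2 = (1.4755 + sqrt(2.00321125))/2 = 1.44542423
s_min^2 = (1.4755 - sqrt(2.00321125))/2 = 0.03007577
kappa = s_max/s_min = sqrt(1.44542423/0.03007577) = 6.9325

6.9325


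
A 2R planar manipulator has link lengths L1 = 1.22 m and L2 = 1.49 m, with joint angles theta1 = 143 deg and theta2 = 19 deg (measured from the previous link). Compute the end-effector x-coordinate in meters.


x = L1*cos(th1) + L2*cos(th1+th2) = 1.22*cos(143 deg) + 1.49*cos(162 deg) = -2.3914

-2.3914 m


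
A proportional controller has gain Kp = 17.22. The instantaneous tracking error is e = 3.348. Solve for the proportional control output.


u_P = Kp * e = 17.22 * 3.348 = 57.6526

57.6526


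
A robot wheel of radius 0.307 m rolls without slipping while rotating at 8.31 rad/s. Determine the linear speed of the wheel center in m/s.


v = omega * r = 8.31 * 0.307 = 2.5512

2.5512 m/s


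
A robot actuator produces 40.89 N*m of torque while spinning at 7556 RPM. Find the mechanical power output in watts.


omega = 7556 * 2*pi/60 = 791.262470 rad/s
P = tau * omega = 40.89 * 791.262470 = 32354.7224

32354.7224 W


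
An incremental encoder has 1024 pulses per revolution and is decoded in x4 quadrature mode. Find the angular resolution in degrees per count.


resolution = 360 / (PPR * 4) = 360 / 4096 = 0.0879

0.0879 degrees


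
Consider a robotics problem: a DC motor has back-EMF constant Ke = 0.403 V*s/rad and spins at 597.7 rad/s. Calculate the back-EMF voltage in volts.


V_emf = Ke * omega = 0.403*597.7 = 240.8731

240.8731 V


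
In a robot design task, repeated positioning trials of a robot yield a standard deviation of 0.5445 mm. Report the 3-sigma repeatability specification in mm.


repeatability = 3*sigma = 3*0.5445 = 1.6335

1.6335 mm


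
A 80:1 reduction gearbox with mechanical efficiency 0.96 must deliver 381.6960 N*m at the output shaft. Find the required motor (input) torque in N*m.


tau_in = tau_out / (N * eta) = 381.6960 / (80 * 0.96) = 4.9700

4.9700 N*m


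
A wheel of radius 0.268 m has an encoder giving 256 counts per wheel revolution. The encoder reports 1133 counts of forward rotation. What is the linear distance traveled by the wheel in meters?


revs = 1133/256 = 4.425781
d = revs * 2*pi*r = 4.425781 * 2*pi*0.268 = 7.4525

7.4525 m


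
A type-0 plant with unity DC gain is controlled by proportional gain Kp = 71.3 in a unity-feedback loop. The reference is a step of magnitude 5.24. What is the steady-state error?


e_ss = R/(1 + Kp) = 5.24/(1 + 71.3) = 5.24/72.3000 = 0.0725

0.0725


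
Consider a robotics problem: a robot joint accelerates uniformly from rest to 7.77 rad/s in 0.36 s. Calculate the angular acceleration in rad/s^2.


alpha = delta_omega / t = 7.77 / 0.36 = 21.5833

21.5833 rad/s^2


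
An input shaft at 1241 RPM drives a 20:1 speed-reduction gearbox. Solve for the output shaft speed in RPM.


omega_out = omega_in / N = 1241 / 20 = 62.0500

62.0500 RPM


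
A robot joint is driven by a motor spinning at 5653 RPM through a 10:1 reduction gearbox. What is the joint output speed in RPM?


omega_joint = omega_motor / N = 5653 / 10 = 565.3000

565.3000 RPM


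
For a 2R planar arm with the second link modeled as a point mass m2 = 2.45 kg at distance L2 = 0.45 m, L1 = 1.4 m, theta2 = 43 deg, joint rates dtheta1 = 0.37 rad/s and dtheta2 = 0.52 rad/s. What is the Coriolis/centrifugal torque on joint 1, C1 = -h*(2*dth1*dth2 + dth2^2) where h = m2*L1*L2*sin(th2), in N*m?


h = m2*L1*L2*sin(th2) = 2.45*1.4*0.45*sin(43 deg) = 1.052664
C1 = -h*(2*0.37*0.52 + 0.52^2) = -1.052664*0.6552 = -0.6897

-0.6897 N*m


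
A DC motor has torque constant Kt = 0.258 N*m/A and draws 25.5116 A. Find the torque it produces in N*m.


tau = Kt * I = 0.258*25.5116 = 6.5820

6.5820 N*m


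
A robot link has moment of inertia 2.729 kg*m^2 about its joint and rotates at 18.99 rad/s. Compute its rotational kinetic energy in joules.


KE = (1/2)*I*omega^2 = 0.5*2.729*18.99^2 = 492.0661

492.0661 J


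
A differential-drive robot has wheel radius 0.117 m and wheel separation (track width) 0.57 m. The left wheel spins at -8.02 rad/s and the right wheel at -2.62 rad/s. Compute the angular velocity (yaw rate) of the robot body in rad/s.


omega = r*(wR - wL)/L = 0.117*(-2.62 - (-8.02))/0.57 = 1.1084

1.1084 rad/s


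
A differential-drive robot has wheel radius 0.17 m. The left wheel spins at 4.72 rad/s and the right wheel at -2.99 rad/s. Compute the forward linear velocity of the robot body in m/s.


v = r*(wR + wL)/2 = 0.17*(-2.99 + 4.72)/2 = 0.1470

0.1470 m/s


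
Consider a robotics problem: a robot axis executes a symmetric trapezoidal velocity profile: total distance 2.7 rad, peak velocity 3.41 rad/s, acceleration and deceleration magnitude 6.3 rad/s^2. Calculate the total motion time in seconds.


t_acc = v/a = 3.41/6.3 = 0.541270 s
d_acc = v^2/(2a) = 0.922865 rad (each ramp)
d_cruise = 2.7 - 2*0.922865 = 0.854270 rad
t_cruise = 0.854270/3.41 = 0.250519 s
t_total = 2*0.541270 + 0.250519 = 1.3331

1.3331 s


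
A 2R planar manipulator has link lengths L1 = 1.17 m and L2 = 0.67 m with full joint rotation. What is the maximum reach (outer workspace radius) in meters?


r_max = L1 + L2 = 1.17 + 0.67 = 1.8400

1.8400 m


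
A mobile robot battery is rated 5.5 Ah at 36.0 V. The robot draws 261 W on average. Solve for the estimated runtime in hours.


E = 5.5*36.0 = 198.0000 Wh
t = E/P = 198.0000/261 = 0.7586

0.7586 hours


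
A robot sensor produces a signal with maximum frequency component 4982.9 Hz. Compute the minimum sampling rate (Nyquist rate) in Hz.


f_s,min = 2*f_max = 2*4982.9 = 9965.8000

9965.8000 Hz


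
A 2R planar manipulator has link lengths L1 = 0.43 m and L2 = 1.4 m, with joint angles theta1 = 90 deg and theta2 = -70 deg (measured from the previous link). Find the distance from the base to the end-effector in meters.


x = L1*cos(th1) + L2*cos(th1+th2) = 1.315570
y = L1*sin(th1) + L2*sin(th1+th2) = 0.908828
d = sqrt(x^2 + y^2) = sqrt(1.730724 + 0.825968) = 1.5990

1.5990 m


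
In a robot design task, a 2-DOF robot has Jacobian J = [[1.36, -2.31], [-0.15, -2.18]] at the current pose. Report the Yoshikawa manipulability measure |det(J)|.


det(J) = 1.36*-2.18 - (-2.31)*(-0.15) = -3.3113
|det(J)| = 3.3113

3.3113


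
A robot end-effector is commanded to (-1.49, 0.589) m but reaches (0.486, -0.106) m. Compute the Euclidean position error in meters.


dx = 0.486 - (-1.49) = 1.9760, dy = -0.106 - (0.589) = -0.6950
err = sqrt(3.904576 + 0.483025) = 2.0947

2.0947 m


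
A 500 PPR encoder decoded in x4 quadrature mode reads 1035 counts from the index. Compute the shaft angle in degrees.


angle = counts * 360 / (PPR*4) = 1035 * 360 / 2000 = 186.3000

186.3000 degrees


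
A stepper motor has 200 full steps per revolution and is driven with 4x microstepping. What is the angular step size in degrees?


step = 360/(200*4) = 360/800 = 0.4500

0.4500 degrees


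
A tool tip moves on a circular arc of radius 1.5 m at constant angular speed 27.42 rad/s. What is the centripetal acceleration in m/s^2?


a_c = omega^2 * r = 27.42^2 * 1.5 = 1127.7846

1127.7846 m/s^2


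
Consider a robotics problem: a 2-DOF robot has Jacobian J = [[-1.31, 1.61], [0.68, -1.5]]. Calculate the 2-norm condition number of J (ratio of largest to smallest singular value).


JJ^T eigenvalues: trace(JJ^T) = 7.0206, det(JJ^T) = det(J)^2 = 0.75724804
s_max^2 = (7.0206 + sqrt(46.25983220))/2 = 6.91102905
s_min^2 = (7.0206 - sqrt(46.25983220))/2 = 0.10957095
kappa = s_max/s_min = sqrt(6.91102905/0.10957095) = 7.9419

7.9419


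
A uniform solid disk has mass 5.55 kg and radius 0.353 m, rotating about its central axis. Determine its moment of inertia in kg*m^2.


I = (1/2)*m*R^2 = 0.5*5.55*0.353^2 = 0.3458

0.3458 kg*m^2


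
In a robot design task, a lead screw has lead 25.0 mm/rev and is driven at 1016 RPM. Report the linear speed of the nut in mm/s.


v = lead * (RPM/60) = 25.0*1016/60 = 423.3333

423.3333 mm/s


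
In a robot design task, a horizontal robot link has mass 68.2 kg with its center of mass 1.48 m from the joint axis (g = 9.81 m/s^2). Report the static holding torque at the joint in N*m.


tau = m*g*L = 68.2 * 9.81 * 1.48 = 990.1822

990.1822 N*m


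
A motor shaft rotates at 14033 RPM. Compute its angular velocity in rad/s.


omega = 14033 * 2*pi/60 = 1469.5323

1469.5323 rad/s


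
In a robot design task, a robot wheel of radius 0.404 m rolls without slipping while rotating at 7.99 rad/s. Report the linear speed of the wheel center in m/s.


v = omega * r = 7.99 * 0.404 = 3.2280

3.2280 m/s


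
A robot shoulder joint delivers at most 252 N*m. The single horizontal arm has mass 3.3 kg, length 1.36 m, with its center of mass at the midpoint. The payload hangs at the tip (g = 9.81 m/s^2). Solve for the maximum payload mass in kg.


tau_arm = m_arm*g*(L/2) = 3.3*9.81*1.36/2 = 22.0136 N*m
tau_payload = tau_max - tau_arm = 252 - 22.0136 = 229.9864
m_payload = tau_payload / (g*L) = 229.9864 / (9.81*1.36) = 17.2383

17.2383 kg


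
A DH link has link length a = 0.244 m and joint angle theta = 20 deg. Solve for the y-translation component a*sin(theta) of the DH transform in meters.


a*sin(theta) = 0.244*sin(20 deg) = 0.0835

0.0835 m


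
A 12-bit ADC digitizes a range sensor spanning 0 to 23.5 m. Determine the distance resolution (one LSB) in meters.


res = range / 2^n = 23.5/2^12 = 23.5/4096 = 0.0057

0.0057 m


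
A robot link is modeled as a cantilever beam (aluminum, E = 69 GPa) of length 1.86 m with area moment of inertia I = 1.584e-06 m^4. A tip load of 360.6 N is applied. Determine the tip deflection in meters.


delta = F*L^3/(3*E*I) = 360.6*1.86^3/(3*6.900e+10*1.584e-06)
      = 2320.4090736/327888 = 0.0071

0.0071 m


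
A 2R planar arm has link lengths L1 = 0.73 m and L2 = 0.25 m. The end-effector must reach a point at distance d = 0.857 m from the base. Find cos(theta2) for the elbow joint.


cos(th2) = (d^2 - L1^2 - L2^2)/(2*L1*L2) = (0.857^2 - 0.73^2 - 0.25^2)/(2*0.73*0.25) = 0.3810

0.3810
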